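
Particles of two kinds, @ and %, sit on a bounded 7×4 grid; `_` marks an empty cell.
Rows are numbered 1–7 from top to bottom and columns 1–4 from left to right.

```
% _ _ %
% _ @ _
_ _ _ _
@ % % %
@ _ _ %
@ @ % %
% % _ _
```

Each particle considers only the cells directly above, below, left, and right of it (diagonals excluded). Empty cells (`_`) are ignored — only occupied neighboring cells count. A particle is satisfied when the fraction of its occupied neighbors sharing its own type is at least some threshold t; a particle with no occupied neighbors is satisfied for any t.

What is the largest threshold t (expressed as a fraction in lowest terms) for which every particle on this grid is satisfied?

1/3

Row 1: (1,1)% 1/1 · (1,4)% — no occupied neighbors
Row 2: (2,1)% 1/1 · (2,3)@ — no occupied neighbors
Row 4: (4,1)@ 1/2 · (4,2)% 1/2 · (4,3)% 2/2 · (4,4)% 2/2
Row 5: (5,1)@ 2/2 · (5,4)% 2/2
Row 6: (6,1)@ 2/3 · (6,2)@ 1/3 · (6,3)% 1/2 · (6,4)% 2/2
Row 7: (7,1)% 1/2 · (7,2)% 1/2
The smallest same-type fraction is 1/3 at (6,2), which reduces to 1/3. Any threshold above that leaves this particle unsatisfied.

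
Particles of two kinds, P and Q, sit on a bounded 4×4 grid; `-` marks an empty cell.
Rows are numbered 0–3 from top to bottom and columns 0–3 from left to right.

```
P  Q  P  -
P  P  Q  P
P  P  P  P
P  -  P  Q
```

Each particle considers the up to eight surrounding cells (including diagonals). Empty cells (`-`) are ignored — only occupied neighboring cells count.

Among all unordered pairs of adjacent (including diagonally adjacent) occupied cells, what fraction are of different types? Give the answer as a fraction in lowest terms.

13/34

Scan each occupied cell's neighbors to the right and below (and the two forward diagonals) so each pair is counted once.
From row 0: 5 unlike of 10 pairs (running 5/10).
From row 1: 5 unlike of 13 pairs (running 10/23).
From row 2: 2 unlike of 10 pairs (running 12/33).
From row 3: 1 unlike of 1 pairs (running 13/34).
Total adjacent occupied pairs: 34; unlike-type pairs: 13.
13/34 is already in lowest terms.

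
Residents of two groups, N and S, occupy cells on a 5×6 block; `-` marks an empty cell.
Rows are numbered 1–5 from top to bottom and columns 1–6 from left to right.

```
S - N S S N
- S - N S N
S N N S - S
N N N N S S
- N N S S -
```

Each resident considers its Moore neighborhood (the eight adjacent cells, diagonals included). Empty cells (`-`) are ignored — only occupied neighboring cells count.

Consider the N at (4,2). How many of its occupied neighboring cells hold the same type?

Occupied neighbors of (4,2): (3,1)=S, (3,2)=N, (3,3)=N, (4,1)=N, (4,3)=N, (5,2)=N, (5,3)=N.
Same type (N): 6 of 7.

6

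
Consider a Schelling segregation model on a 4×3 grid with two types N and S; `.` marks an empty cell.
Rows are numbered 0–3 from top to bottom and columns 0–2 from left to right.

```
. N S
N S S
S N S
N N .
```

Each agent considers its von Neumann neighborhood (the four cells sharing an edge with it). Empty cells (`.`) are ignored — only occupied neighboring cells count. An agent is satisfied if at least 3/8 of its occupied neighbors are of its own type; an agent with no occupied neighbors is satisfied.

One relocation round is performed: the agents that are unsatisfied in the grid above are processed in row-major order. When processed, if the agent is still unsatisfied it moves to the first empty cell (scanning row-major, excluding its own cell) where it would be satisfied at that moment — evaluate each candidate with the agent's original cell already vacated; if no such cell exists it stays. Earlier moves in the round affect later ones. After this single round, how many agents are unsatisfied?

Initially unsatisfied (in order): (0,1), (1,0), (1,1), (2,0), (2,1).
  (0,1) → (0,0).
  (1,0) → (3,2).
  (1,1): now satisfied by earlier moves; stays.
  (2,0) → (0,1).
  (2,1) → (1,0).
Resulting grid:
N S S
N S S
. . S
N N N
All satisfied now.

0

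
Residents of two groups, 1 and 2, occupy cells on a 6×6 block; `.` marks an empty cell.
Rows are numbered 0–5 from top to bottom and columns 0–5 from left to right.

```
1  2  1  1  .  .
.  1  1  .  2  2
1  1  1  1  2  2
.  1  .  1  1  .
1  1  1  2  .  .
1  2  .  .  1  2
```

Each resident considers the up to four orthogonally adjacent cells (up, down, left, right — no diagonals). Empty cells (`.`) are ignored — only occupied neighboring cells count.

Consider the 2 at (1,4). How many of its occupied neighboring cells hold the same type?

Occupied neighbors of (1,4): (2,4)=2, (1,5)=2.
Same type (2): 2 of 2.

2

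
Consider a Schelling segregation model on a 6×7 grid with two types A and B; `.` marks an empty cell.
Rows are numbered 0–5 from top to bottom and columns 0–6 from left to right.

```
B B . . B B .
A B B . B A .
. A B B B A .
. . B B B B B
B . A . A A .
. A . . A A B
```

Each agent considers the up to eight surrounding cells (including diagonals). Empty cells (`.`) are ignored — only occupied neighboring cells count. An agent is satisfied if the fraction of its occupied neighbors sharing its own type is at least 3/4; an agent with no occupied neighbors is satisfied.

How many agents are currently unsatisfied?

21

Row 0: (0,0)B 2/3 unhappy · (0,1)B 3/4 ok · (0,4)B 2/3 unhappy · (0,5)B 2/3 unhappy
Row 1: (1,0)A 1/4 unhappy · (1,1)B 4/6 unhappy · (1,2)B 4/5 ok · (1,4)B 4/6 unhappy · (1,5)A 1/5 unhappy
Row 2: (2,1)A 1/5 unhappy · (2,2)B 5/6 ok · (2,3)B 7/7 ok · (2,4)B 5/7 unhappy · (2,5)A 1/6 unhappy
Row 3: (3,2)B 3/5 unhappy · (3,3)B 5/7 unhappy · (3,4)B 4/7 unhappy · (3,5)B 3/6 unhappy · (3,6)B 1/3 unhappy
Row 4: (4,0)B 0/1 unhappy · (4,2)A 1/3 unhappy · (4,4)A 3/6 unhappy · (4,5)A 3/7 unhappy
Row 5: (5,1)A 1/2 unhappy · (5,4)A 3/3 ok · (5,5)A 3/4 ok · (5,6)B 0/2 unhappy
Unsatisfied: (0,0), (0,4), (0,5), (1,0), (1,1), (1,4), (1,5), (2,1), (2,4), (2,5), (3,2), (3,3), (3,4), (3,5), (3,6), (4,0), (4,2), (4,4), (4,5), (5,1), (5,6) — 21 in total.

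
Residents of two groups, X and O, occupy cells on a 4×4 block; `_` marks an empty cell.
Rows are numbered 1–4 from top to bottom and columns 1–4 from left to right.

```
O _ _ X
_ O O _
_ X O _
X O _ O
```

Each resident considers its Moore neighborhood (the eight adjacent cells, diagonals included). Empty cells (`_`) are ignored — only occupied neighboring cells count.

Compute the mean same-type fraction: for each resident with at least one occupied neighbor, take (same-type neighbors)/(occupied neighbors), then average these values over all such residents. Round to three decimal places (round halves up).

(1,1)O 1/1
(1,4)X 0/1
(2,2)O 3/4
(2,3)O 2/4
(3,2)X 1/5
(3,3)O 4/5
(4,1)X 1/2
(4,2)O 1/3
(4,4)O 1/1
Sum over 9 residents: 1/1 + 0/1 + 3/4 + 2/4 + 1/5 + 4/5 + 1/2 + 1/3 + 1/1 = 61/12; mean = 61/12 ÷ 9 = 61/108 = 0.564814… → 0.565.

0.565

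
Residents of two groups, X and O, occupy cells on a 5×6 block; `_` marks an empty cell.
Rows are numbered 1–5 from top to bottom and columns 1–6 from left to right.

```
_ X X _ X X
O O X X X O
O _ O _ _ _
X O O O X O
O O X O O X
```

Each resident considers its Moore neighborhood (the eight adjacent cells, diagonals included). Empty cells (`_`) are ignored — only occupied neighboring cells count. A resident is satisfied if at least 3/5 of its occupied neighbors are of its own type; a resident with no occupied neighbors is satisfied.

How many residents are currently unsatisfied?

8

Row 1: (1,2)X 2/4 ✗ · (1,3)X 3/4 ✓ · (1,5)X 3/4 ✓ · (1,6)X 2/3 ✓
Row 2: (2,1)O 2/3 ✓ · (2,2)O 3/6 ✗ · (2,3)X 3/5 ✓ · (2,4)X 4/5 ✓ · (2,5)X 3/4 ✓ · (2,6)O 0/3 ✗
Row 3: (3,1)O 3/4 ✓ · (3,3)O 4/6 ✓
Row 4: (4,1)X 0/4 ✗ · (4,2)O 5/7 ✓ · (4,3)O 5/6 ✓ · (4,4)O 4/6 ✓ · (4,5)X 1/5 ✗ · (4,6)O 1/3 ✗
Row 5: (5,1)O 2/3 ✓ · (5,2)O 3/5 ✓ · (5,3)X 0/5 ✗ · (5,4)O 3/5 ✓ · (5,5)O 3/5 ✓ · (5,6)X 1/3 ✗
Unsatisfied: (1,2), (2,2), (2,6), (4,1), (4,5), (4,6), (5,3), (5,6) — 8 in total.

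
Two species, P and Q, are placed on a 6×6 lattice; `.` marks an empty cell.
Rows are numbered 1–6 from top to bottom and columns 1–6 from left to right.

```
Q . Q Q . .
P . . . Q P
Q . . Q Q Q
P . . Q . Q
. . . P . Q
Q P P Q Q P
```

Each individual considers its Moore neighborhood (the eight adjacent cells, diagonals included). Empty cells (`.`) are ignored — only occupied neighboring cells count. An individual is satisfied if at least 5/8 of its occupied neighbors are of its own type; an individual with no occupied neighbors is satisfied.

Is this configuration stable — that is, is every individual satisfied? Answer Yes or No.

No

Row 1: (1,1)Q 0/1 not · (1,3)Q 1/1 satisfied · (1,4)Q 2/2 satisfied
Row 2: (2,1)P 0/2 not · (2,5)Q 4/5 satisfied · (2,6)P 0/3 not
Row 3: (3,1)Q 0/2 not · (3,4)Q 3/3 satisfied · (3,5)Q 5/6 satisfied · (3,6)Q 3/4 satisfied
Row 4: (4,1)P 0/1 not · (4,4)Q 2/3 satisfied · (4,6)Q 3/3 satisfied
Row 5: (5,4)P 1/4 not · (5,6)Q 2/3 satisfied
Row 6: (6,1)Q 0/1 not · (6,2)P 1/2 not · (6,3)P 2/3 satisfied · (6,4)Q 1/3 not · (6,5)Q 2/4 not · (6,6)P 0/2 not
For instance (1,1) has only 0/1 same-type neighbors, below 5/8.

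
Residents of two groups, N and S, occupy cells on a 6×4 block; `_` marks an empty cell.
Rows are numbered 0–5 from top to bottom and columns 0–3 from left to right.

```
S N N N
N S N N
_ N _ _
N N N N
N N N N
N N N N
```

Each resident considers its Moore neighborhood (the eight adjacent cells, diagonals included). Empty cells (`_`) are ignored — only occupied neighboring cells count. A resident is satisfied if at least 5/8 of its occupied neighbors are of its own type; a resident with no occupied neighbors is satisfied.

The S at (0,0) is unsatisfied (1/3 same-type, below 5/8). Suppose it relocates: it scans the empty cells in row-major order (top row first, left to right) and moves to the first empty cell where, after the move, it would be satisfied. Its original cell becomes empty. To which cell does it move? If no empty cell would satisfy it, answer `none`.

none

Vacating (0,0). Empty cells in order:
  (2,0): 1/5 same-type → still unsatisfied.
  (2,2): 1/7 same-type → still unsatisfied.
  (2,3): 0/4 same-type → still unsatisfied.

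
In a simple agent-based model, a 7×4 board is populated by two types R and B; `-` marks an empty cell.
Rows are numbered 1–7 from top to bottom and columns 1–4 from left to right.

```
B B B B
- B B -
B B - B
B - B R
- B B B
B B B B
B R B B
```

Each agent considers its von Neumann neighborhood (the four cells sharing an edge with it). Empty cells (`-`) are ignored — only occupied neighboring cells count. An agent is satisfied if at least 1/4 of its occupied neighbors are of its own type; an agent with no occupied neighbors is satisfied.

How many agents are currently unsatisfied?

3

(1,1)B 1/1 ✓
(1,2)B 3/3 ✓
(1,3)B 3/3 ✓
(1,4)B 1/1 ✓
(2,2)B 3/3 ✓
(2,3)B 2/2 ✓
(3,1)B 2/2 ✓
(3,2)B 2/2 ✓
(3,4)B 0/1 ✗
(4,1)B 1/1 ✓
(4,3)B 1/2 ✓
(4,4)R 0/3 ✗
(5,2)B 2/2 ✓
(5,3)B 4/4 ✓
(5,4)B 2/3 ✓
(6,1)B 2/2 ✓
(6,2)B 3/4 ✓
(6,3)B 4/4 ✓
(6,4)B 3/3 ✓
(7,1)B 1/2 ✓
(7,2)R 0/3 ✗
(7,3)B 2/3 ✓
(7,4)B 2/2 ✓
Unsatisfied: (3,4), (4,4), (7,2) — 3 in total.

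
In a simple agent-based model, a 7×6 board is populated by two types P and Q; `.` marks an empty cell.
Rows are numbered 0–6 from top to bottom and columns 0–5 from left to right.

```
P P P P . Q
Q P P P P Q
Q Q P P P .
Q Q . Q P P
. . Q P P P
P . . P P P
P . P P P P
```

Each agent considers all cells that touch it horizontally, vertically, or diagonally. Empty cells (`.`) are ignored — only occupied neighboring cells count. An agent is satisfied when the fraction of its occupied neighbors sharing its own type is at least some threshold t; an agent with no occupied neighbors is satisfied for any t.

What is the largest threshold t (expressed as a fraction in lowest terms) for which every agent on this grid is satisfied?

(0,0)P 2/3
(0,1)P 4/5
(0,2)P 5/5
(0,3)P 4/4
(0,5)Q 1/2
(1,0)Q 2/5
(1,1)P 5/8
(1,2)P 7/8
(1,3)P 7/7
(1,4)P 4/6
(1,5)Q 1/3
(2,0)Q 4/5
(2,1)Q 4/7
(2,2)P 4/7
(2,3)P 6/7
(2,4)P 5/7
(3,0)Q 3/3
(3,1)Q 4/5
(3,3)Q 1/7
(3,4)P 6/7
(3,5)P 4/4
(4,2)Q 2/4
(4,3)P 4/6
(4,4)P 7/8
(4,5)P 5/5
(5,0)P 1/1
(5,3)P 6/7
(5,4)P 8/8
(5,5)P 5/5
(6,0)P 1/1
(6,2)P 2/2
(6,3)P 4/4
(6,4)P 5/5
(6,5)P 3/3
The smallest same-type fraction is 1/7 at (3,3), which reduces to 1/7. Any threshold above that leaves this agent unsatisfied.

1/7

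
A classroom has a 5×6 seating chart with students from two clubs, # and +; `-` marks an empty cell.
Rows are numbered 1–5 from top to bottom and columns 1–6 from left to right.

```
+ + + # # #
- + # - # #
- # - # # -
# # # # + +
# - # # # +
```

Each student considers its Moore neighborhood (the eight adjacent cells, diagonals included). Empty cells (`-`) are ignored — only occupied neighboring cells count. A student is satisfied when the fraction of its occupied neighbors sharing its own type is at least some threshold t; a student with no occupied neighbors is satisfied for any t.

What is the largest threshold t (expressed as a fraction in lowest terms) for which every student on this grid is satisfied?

2/7

Row 1: (1,1)+ 2/2 · (1,2)+ 3/4 · (1,3)+ 2/4 · (1,4)# 3/4 · (1,5)# 4/4 · (1,6)# 3/3
Row 2: (2,2)+ 3/5 · (2,3)# 3/6 · (2,5)# 6/6 · (2,6)# 4/4
Row 3: (3,2)# 4/5 · (3,4)# 5/6 · (3,5)# 4/6
Row 4: (4,1)# 3/3 · (4,2)# 5/5 · (4,3)# 6/6 · (4,4)# 6/7 · (4,5)+ 2/7 · (4,6)+ 2/4
Row 5: (5,1)# 2/2 · (5,3)# 4/4 · (5,4)# 4/5 · (5,5)# 2/5 · (5,6)+ 2/3
The smallest same-type fraction is 2/7 at (4,5), which reduces to 2/7. Any threshold above that leaves this student unsatisfied.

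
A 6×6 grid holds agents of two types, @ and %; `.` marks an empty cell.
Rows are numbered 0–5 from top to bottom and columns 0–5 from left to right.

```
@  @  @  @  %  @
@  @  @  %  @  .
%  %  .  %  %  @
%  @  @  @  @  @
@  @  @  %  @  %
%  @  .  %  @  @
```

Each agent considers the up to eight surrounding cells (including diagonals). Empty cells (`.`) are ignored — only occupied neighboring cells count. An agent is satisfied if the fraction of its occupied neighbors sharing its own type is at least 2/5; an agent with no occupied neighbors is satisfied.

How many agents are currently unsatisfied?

8

Row 0: (0,0)@ 3/3 satisfied · (0,1)@ 5/5 satisfied · (0,2)@ 4/5 satisfied · (0,3)@ 3/5 satisfied · (0,4)% 1/4 not · (0,5)@ 1/2 satisfied
Row 1: (1,0)@ 3/5 satisfied · (1,1)@ 5/7 satisfied · (1,2)@ 4/7 satisfied · (1,3)% 3/7 satisfied · (1,4)@ 3/7 satisfied
Row 2: (2,0)% 2/5 satisfied · (2,1)% 2/7 not · (2,3)% 2/7 not · (2,4)% 2/7 not · (2,5)@ 3/4 satisfied
Row 3: (3,0)% 2/5 satisfied · (3,1)@ 4/7 satisfied · (3,2)@ 4/7 satisfied · (3,3)@ 4/7 satisfied · (3,4)@ 4/8 satisfied · (3,5)@ 3/5 satisfied
Row 4: (4,0)@ 3/5 satisfied · (4,1)@ 5/7 satisfied · (4,2)@ 5/7 satisfied · (4,3)% 1/7 not · (4,4)@ 5/8 satisfied · (4,5)% 0/5 not
Row 5: (5,0)% 0/3 not · (5,1)@ 3/4 satisfied · (5,3)% 1/4 not · (5,4)@ 2/5 satisfied · (5,5)@ 2/3 satisfied
Unsatisfied: (0,4), (2,1), (2,3), (2,4), (4,3), (4,5), (5,0), (5,3) — 8 in total.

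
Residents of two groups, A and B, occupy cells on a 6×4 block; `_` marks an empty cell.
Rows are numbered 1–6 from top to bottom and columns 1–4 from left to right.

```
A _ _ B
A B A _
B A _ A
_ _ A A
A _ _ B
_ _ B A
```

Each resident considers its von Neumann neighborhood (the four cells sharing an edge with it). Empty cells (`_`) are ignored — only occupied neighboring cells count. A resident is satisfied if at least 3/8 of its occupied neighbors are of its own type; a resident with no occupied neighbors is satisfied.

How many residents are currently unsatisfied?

8

(1,1)A 1/1 satisfied
(1,4)B 0/0 satisfied
(2,1)A 1/3 not
(2,2)B 0/3 not
(2,3)A 0/1 not
(3,1)B 0/2 not
(3,2)A 0/2 not
(3,4)A 1/1 satisfied
(4,3)A 1/1 satisfied
(4,4)A 2/3 satisfied
(5,1)A 0/0 satisfied
(5,4)B 0/2 not
(6,3)B 0/1 not
(6,4)A 0/2 not
Unsatisfied: (2,1), (2,2), (2,3), (3,1), (3,2), (5,4), (6,3), (6,4) — 8 in total.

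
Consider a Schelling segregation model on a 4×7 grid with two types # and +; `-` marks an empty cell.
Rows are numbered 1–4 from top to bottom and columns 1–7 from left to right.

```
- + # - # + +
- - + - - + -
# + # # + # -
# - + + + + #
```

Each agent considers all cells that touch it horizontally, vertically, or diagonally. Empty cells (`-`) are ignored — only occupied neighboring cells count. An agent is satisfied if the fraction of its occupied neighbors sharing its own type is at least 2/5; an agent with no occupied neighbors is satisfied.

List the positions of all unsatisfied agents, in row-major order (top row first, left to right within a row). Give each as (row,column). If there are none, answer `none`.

(1,2)+ 1/2 ok
(1,3)# 0/2 unhappy
(1,5)# 0/2 unhappy
(1,6)+ 2/3 ok
(1,7)+ 2/2 ok
(2,3)+ 2/5 ok
(2,6)+ 3/5 ok
(3,1)# 1/2 ok
(3,2)+ 2/5 ok
(3,3)# 1/5 unhappy
(3,4)# 1/6 unhappy
(3,5)+ 4/6 ok
(3,6)# 1/5 unhappy
(4,1)# 1/2 ok
(4,3)+ 2/4 ok
(4,4)+ 3/5 ok
(4,5)+ 3/5 ok
(4,6)+ 2/4 ok
(4,7)# 1/2 ok

(1,3), (1,5), (3,3), (3,4), (3,6)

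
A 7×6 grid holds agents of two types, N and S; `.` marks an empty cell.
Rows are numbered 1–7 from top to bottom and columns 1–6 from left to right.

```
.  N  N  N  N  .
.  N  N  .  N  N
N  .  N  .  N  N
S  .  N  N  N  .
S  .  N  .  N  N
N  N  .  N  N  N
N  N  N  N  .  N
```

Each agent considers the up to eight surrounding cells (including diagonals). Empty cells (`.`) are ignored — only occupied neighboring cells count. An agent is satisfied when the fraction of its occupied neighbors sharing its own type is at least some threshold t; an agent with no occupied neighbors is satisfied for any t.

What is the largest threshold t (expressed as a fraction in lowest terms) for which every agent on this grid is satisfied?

Row 1: (1,2)N 3/3 · (1,3)N 4/4 · (1,4)N 4/4 · (1,5)N 3/3
Row 2: (2,2)N 5/5 · (2,3)N 5/5 · (2,5)N 5/5 · (2,6)N 4/4
Row 3: (3,1)N 1/2 · (3,3)N 4/4 · (3,5)N 5/5 · (3,6)N 4/4
Row 4: (4,1)S 1/2 · (4,3)N 3/3 · (4,4)N 6/6 · (4,5)N 5/5
Row 5: (5,1)S 1/3 · (5,3)N 4/4 · (5,5)N 6/6 · (5,6)N 4/4
Row 6: (6,1)N 3/4 · (6,2)N 5/6 · (6,4)N 5/5 · (6,5)N 6/6 · (6,6)N 4/4
Row 7: (7,1)N 3/3 · (7,2)N 4/4 · (7,3)N 4/4 · (7,4)N 3/3 · (7,6)N 2/2
The smallest same-type fraction is 1/3 at (5,1), which reduces to 1/3. Any threshold above that leaves this agent unsatisfied.

1/3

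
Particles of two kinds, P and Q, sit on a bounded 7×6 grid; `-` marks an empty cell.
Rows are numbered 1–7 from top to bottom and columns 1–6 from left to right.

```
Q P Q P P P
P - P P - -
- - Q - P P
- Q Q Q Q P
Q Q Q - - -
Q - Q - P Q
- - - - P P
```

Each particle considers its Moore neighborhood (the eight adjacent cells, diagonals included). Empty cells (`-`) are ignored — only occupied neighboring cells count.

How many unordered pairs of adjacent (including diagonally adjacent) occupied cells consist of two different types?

Scan each occupied cell's neighbors to the right and below (and the two forward diagonals) so each pair is counted once.
From row 1: 6 unlike of 13 pairs (running 6/13).
From row 2: 2 unlike of 4 pairs (running 8/17).
From row 3: 3 unlike of 9 pairs (running 11/26).
From row 4: 1 unlike of 10 pairs (running 12/36).
From row 5: 0 unlike of 6 pairs (running 12/42).
From row 6: 3 unlike of 5 pairs (running 15/47).
From row 7: 0 unlike of 1 pairs (running 15/48).
Total adjacent occupied pairs: 48; unlike-type pairs: 15.

15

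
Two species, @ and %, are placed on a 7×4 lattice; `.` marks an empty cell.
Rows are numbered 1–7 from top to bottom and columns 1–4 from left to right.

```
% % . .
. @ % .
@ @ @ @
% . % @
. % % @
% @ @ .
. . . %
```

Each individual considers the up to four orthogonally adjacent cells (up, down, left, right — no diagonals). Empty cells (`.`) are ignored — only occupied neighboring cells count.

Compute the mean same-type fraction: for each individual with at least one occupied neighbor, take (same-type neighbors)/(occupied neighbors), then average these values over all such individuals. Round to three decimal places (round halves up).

0.480

(1,1)% 1/1
(1,2)% 1/2
(2,2)@ 1/3
(2,3)% 0/2
(3,1)@ 1/2
(3,2)@ 3/3
(3,3)@ 2/4
(3,4)@ 2/2
(4,1)% 0/1
(4,3)% 1/3
(4,4)@ 2/3
(5,2)% 1/2
(5,3)% 2/4
(5,4)@ 1/2
(6,1)% 0/1
(6,2)@ 1/3
(6,3)@ 1/2
(7,4)% — no occupied neighbors
Sum over 17 individuals: 1/1 + 1/2 + 1/3 + 0/2 + 1/2 + 3/3 + 2/4 + 2/2 + 0/1 + 1/3 + 2/3 + 1/2 + 2/4 + 1/2 + 0/1 + 1/3 + 1/2 = 49/6; mean = 49/6 ÷ 17 = 49/102 = 0.480392… → 0.480.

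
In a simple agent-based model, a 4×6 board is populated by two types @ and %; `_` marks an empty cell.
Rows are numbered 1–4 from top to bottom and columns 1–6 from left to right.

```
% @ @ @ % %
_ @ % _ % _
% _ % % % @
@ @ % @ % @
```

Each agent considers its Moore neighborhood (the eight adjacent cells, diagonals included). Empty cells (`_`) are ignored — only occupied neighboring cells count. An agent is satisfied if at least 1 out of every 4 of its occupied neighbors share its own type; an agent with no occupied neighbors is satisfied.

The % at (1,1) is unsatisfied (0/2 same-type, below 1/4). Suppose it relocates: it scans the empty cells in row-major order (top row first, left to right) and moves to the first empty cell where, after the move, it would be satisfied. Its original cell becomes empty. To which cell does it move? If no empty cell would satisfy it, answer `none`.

(2,1)

Vacating (1,1). Empty cells in order:
  (2,1): 1/3 same-type → satisfied — stop here.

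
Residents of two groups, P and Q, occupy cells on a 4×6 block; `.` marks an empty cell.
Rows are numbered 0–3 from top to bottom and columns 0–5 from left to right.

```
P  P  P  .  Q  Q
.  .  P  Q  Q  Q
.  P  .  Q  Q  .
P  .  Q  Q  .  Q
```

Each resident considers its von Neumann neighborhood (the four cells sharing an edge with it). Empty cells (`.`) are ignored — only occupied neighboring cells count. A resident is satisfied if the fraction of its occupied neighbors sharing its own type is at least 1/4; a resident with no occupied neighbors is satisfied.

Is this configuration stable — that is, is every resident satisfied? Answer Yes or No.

Yes

(0,0)P 1/1 ok
(0,1)P 2/2 ok
(0,2)P 2/2 ok
(0,4)Q 2/2 ok
(0,5)Q 2/2 ok
(1,2)P 1/2 ok
(1,3)Q 2/3 ok
(1,4)Q 4/4 ok
(1,5)Q 2/2 ok
(2,1)P 0/0 ok
(2,3)Q 3/3 ok
(2,4)Q 2/2 ok
(3,0)P 0/0 ok
(3,2)Q 1/1 ok
(3,3)Q 2/2 ok
(3,5)Q 0/0 ok
All meet the threshold, so the configuration is stable.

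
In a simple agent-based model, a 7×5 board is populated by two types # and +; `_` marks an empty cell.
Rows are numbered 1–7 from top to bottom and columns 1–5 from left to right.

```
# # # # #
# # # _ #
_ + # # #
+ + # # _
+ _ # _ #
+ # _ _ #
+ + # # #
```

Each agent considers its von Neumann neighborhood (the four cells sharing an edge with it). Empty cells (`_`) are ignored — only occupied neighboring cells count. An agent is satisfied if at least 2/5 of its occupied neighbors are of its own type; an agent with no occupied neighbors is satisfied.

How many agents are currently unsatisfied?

3

(1,1)# 2/2 ok
(1,2)# 3/3 ok
(1,3)# 3/3 ok
(1,4)# 2/2 ok
(1,5)# 2/2 ok
(2,1)# 2/2 ok
(2,2)# 3/4 ok
(2,3)# 3/3 ok
(2,5)# 2/2 ok
(3,2)+ 1/3 unhappy
(3,3)# 3/4 ok
(3,4)# 3/3 ok
(3,5)# 2/2 ok
(4,1)+ 2/2 ok
(4,2)+ 2/3 ok
(4,3)# 3/4 ok
(4,4)# 2/2 ok
(5,1)+ 2/2 ok
(5,3)# 1/1 ok
(5,5)# 1/1 ok
(6,1)+ 2/3 ok
(6,2)# 0/2 unhappy
(6,5)# 2/2 ok
(7,1)+ 2/2 ok
(7,2)+ 1/3 unhappy
(7,3)# 1/2 ok
(7,4)# 2/2 ok
(7,5)# 2/2 ok
Unsatisfied: (3,2), (6,2), (7,2) — 3 in total.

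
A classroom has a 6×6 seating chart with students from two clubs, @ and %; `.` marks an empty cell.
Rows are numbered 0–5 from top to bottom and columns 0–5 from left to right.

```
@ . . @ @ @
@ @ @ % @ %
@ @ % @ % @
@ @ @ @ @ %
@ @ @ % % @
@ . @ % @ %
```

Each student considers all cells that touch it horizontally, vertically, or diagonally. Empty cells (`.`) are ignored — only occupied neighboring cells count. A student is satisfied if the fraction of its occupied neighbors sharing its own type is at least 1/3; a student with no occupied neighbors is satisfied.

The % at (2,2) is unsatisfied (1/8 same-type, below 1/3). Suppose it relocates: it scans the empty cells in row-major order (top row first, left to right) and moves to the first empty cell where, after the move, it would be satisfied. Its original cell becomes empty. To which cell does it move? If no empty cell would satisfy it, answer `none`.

none

Vacating (2,2). Empty cells in order:
  (0,1): 0/4 same-type → still unsatisfied.
  (0,2): 1/4 same-type → still unsatisfied.
  (5,1): 0/5 same-type → still unsatisfied.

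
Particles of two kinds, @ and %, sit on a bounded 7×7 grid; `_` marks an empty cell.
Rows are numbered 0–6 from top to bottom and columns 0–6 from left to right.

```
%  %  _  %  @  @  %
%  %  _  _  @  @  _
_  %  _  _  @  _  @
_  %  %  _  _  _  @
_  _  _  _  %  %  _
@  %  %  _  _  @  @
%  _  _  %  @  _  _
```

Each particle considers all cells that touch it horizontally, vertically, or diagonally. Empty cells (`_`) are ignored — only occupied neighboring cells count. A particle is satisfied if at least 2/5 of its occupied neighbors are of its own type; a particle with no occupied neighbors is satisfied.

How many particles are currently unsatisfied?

4

Row 0: (0,0)% 3/3 satisfied · (0,1)% 3/3 satisfied · (0,3)% 0/2 not · (0,4)@ 3/4 satisfied · (0,5)@ 3/4 satisfied · (0,6)% 0/2 not
Row 1: (1,0)% 4/4 satisfied · (1,1)% 4/4 satisfied · (1,4)@ 4/5 satisfied · (1,5)@ 5/6 satisfied
Row 2: (2,1)% 4/4 satisfied · (2,4)@ 2/2 satisfied · (2,6)@ 2/2 satisfied
Row 3: (3,1)% 2/2 satisfied · (3,2)% 2/2 satisfied · (3,6)@ 1/2 satisfied
Row 4: (4,4)% 1/2 satisfied · (4,5)% 1/4 not
Row 5: (5,0)@ 0/2 not · (5,1)% 2/3 satisfied · (5,2)% 2/2 satisfied · (5,5)@ 2/4 satisfied · (5,6)@ 1/2 satisfied
Row 6: (6,0)% 1/2 satisfied · (6,3)% 1/2 satisfied · (6,4)@ 1/2 satisfied
Unsatisfied: (0,3), (0,6), (4,5), (5,0) — 4 in total.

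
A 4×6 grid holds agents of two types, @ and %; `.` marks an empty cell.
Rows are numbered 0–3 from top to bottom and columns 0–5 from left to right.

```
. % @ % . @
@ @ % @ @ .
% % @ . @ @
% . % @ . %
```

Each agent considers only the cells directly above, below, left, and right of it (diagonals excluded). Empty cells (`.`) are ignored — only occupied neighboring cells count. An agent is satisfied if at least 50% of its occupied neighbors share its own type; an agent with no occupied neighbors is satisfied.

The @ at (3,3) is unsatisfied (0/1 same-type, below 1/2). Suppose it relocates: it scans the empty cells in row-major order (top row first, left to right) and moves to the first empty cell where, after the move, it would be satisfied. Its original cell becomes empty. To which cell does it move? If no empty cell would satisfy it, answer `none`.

Vacating (3,3). Empty cells in order:
  (0,0): 1/2 same-type → satisfied — stop here.

(0,0)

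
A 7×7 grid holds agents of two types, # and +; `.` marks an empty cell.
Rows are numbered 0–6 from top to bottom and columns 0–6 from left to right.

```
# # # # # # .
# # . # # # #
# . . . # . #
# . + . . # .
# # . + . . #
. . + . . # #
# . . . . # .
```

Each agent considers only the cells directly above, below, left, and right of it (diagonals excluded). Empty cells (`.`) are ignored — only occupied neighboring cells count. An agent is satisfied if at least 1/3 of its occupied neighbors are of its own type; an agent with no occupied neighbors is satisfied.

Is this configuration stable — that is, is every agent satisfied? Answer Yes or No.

Yes

Row 0: (0,0)# 2/2 ✓ · (0,1)# 3/3 ✓ · (0,2)# 2/2 ✓ · (0,3)# 3/3 ✓ · (0,4)# 3/3 ✓ · (0,5)# 2/2 ✓
Row 1: (1,0)# 3/3 ✓ · (1,1)# 2/2 ✓ · (1,3)# 2/2 ✓ · (1,4)# 4/4 ✓ · (1,5)# 3/3 ✓ · (1,6)# 2/2 ✓
Row 2: (2,0)# 2/2 ✓ · (2,4)# 1/1 ✓ · (2,6)# 1/1 ✓
Row 3: (3,0)# 2/2 ✓ · (3,2)+ 0/0 ✓ · (3,5)# 0/0 ✓
Row 4: (4,0)# 2/2 ✓ · (4,1)# 1/1 ✓ · (4,3)+ 0/0 ✓ · (4,6)# 1/1 ✓
Row 5: (5,2)+ 0/0 ✓ · (5,5)# 2/2 ✓ · (5,6)# 2/2 ✓
Row 6: (6,0)# 0/0 ✓ · (6,5)# 1/1 ✓
All meet the threshold, so the configuration is stable.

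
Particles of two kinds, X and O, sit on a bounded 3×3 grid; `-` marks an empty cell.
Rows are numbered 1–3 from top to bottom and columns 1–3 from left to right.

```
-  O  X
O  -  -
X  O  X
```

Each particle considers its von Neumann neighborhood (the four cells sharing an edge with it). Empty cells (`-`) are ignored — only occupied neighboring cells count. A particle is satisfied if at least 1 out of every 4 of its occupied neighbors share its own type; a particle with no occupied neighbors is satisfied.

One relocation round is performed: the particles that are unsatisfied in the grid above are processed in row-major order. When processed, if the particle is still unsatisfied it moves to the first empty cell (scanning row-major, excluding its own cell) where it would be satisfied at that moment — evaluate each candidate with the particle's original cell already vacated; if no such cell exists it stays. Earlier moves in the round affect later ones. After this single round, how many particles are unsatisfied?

0

Initially unsatisfied (in order): (1,2), (1,3), (2,1), (3,1), (3,2), (3,3).
  (1,2) → (1,1).
  (1,3): now satisfied by earlier moves; stays.
  (2,1): now satisfied by earlier moves; stays.
  (3,1) → (1,2).
  (3,2) → (2,2).
  (3,3): now satisfied by earlier moves; stays.
Resulting grid:
O X X
O O -
- - X
All satisfied now.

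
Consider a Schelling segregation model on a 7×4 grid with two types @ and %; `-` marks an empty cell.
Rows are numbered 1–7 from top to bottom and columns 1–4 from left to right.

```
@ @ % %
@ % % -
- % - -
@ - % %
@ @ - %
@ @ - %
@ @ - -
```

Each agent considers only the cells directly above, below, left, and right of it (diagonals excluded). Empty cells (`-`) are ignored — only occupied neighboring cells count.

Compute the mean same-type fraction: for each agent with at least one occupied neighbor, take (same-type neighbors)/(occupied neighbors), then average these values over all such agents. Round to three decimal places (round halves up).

Row 1: (1,1)@ 2/2 · (1,2)@ 1/3 · (1,3)% 2/3 · (1,4)% 1/1
Row 2: (2,1)@ 1/2 · (2,2)% 2/4 · (2,3)% 2/2
Row 3: (3,2)% 1/1
Row 4: (4,1)@ 1/1 · (4,3)% 1/1 · (4,4)% 2/2
Row 5: (5,1)@ 3/3 · (5,2)@ 2/2 · (5,4)% 2/2
Row 6: (6,1)@ 3/3 · (6,2)@ 3/3 · (6,4)% 1/1
Row 7: (7,1)@ 2/2 · (7,2)@ 2/2
Sum over 19 agents: 2/2 + 1/3 + 2/3 + 1/1 + 1/2 + 2/4 + 2/2 + 1/1 + 1/1 + 1/1 + 2/2 + 3/3 + 2/2 + 2/2 + 3/3 + 3/3 + 1/1 + 2/2 + 2/2 = 17; mean = 17 ÷ 19 = 17/19 = 0.894736… → 0.895.

0.895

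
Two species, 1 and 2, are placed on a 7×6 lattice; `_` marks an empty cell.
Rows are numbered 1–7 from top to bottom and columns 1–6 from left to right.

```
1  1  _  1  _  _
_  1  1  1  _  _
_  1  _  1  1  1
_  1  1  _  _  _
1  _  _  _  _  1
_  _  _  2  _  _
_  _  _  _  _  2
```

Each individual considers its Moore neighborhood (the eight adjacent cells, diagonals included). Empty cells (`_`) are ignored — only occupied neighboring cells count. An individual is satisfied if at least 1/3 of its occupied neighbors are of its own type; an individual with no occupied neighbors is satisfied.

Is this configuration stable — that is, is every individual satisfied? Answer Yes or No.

(1,1)1 2/2 satisfied
(1,2)1 3/3 satisfied
(1,4)1 2/2 satisfied
(2,2)1 4/4 satisfied
(2,3)1 6/6 satisfied
(2,4)1 4/4 satisfied
(3,2)1 4/4 satisfied
(3,4)1 4/4 satisfied
(3,5)1 3/3 satisfied
(3,6)1 1/1 satisfied
(4,2)1 3/3 satisfied
(4,3)1 3/3 satisfied
(5,1)1 1/1 satisfied
(5,6)1 0/0 satisfied
(6,4)2 0/0 satisfied
(7,6)2 0/0 satisfied
All meet the threshold, so the configuration is stable.

Yes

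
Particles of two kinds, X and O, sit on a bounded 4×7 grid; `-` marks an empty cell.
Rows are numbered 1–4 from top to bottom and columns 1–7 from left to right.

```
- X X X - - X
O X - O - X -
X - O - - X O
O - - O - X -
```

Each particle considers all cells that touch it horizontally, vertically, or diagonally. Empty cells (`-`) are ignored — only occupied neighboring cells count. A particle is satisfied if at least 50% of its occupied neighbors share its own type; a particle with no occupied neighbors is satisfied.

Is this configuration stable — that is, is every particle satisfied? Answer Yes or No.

No

Row 1: (1,2)X 2/3 ok · (1,3)X 3/4 ok · (1,4)X 1/2 ok · (1,7)X 1/1 ok
Row 2: (2,1)O 0/3 unhappy · (2,2)X 3/5 ok · (2,4)O 1/3 unhappy · (2,6)X 2/3 ok
Row 3: (3,1)X 1/3 unhappy · (3,3)O 2/3 ok · (3,6)X 2/3 ok · (3,7)O 0/3 unhappy
Row 4: (4,1)O 0/1 unhappy · (4,4)O 1/1 ok · (4,6)X 1/2 ok
For instance (2,1) has only 0/3 same-type neighbors, below 1/2.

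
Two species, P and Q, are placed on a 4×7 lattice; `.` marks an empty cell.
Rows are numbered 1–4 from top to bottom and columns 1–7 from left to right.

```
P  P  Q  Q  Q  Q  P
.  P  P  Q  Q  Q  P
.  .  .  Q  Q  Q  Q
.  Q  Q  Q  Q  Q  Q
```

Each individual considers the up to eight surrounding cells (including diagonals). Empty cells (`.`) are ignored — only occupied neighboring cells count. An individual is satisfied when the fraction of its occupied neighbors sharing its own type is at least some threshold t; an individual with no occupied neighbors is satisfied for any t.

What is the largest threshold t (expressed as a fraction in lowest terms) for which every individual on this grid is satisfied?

1/5

(1,1)P 2/2
(1,2)P 3/4
(1,3)Q 2/5
(1,4)Q 4/5
(1,5)Q 5/5
(1,6)Q 3/5
(1,7)P 1/3
(2,2)P 3/4
(2,3)P 2/6
(2,4)Q 6/7
(2,5)Q 8/8
(2,6)Q 6/8
(2,7)P 1/5
(3,4)Q 6/7
(3,5)Q 8/8
(3,6)Q 7/8
(3,7)Q 4/5
(4,2)Q 1/1
(4,3)Q 3/3
(4,4)Q 4/4
(4,5)Q 5/5
(4,6)Q 5/5
(4,7)Q 3/3
The smallest same-type fraction is 1/5 at (2,7), which reduces to 1/5. Any threshold above that leaves this individual unsatisfied.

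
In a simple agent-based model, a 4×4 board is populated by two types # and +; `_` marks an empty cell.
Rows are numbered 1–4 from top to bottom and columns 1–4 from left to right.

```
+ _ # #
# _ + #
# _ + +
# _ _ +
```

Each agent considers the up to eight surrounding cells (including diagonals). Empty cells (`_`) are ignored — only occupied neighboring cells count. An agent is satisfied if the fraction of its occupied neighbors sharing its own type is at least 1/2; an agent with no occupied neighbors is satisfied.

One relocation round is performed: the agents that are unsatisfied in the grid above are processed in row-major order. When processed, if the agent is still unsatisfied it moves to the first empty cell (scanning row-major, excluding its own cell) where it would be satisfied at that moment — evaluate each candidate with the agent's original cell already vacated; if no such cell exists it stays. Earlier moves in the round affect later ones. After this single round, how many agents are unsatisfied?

Initially unsatisfied (in order): (1,1), (2,3), (2,4).
  (1,1) → (4,3).
  (2,3) → (4,2).
  (2,4): now satisfied by earlier moves; stays.
Resulting grid:
_ _ # #
# _ _ #
# _ + +
# + + +
All satisfied now.

0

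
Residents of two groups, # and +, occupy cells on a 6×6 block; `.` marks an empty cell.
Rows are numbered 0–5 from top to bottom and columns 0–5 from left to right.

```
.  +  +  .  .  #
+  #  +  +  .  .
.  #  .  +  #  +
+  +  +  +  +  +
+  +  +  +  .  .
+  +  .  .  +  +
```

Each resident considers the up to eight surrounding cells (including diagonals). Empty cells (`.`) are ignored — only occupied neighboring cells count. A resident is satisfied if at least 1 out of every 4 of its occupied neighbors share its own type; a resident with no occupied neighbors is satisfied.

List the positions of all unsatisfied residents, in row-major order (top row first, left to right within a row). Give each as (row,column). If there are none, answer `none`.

Row 0: (0,1)+ 3/4 ✓ · (0,2)+ 3/4 ✓ · (0,5)# 0/0 ✓
Row 1: (1,0)+ 1/3 ✓ · (1,1)# 1/5 ✗ · (1,2)+ 4/6 ✓ · (1,3)+ 3/4 ✓
Row 2: (2,1)# 1/6 ✗ · (2,3)+ 5/6 ✓ · (2,4)# 0/6 ✗ · (2,5)+ 2/3 ✓
Row 3: (3,0)+ 3/4 ✓ · (3,1)+ 5/6 ✓ · (3,2)+ 6/7 ✓ · (3,3)+ 5/6 ✓ · (3,4)+ 5/6 ✓ · (3,5)+ 2/3 ✓
Row 4: (4,0)+ 5/5 ✓ · (4,1)+ 7/7 ✓ · (4,2)+ 6/6 ✓ · (4,3)+ 5/5 ✓
Row 5: (5,0)+ 3/3 ✓ · (5,1)+ 4/4 ✓ · (5,4)+ 2/2 ✓ · (5,5)+ 1/1 ✓

(1,1), (2,1), (2,4)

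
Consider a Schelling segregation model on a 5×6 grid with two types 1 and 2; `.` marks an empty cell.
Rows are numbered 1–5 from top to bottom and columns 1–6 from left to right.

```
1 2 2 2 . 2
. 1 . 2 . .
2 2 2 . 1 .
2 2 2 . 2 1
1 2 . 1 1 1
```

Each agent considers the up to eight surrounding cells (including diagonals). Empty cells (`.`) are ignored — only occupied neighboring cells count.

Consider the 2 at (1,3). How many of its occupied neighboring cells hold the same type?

Occupied neighbors of (1,3): (1,2)=2, (1,4)=2, (2,2)=1, (2,4)=2.
Same type (2): 3 of 4.

3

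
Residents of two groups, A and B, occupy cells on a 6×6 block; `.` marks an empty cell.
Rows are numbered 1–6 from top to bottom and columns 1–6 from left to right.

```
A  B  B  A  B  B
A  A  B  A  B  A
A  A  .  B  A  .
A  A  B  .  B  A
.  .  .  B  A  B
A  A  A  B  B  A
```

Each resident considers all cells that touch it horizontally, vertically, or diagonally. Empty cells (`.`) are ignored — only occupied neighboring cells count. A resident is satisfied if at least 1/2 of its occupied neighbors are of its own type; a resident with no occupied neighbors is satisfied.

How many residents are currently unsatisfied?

12

(1,1)A 2/3 ok
(1,2)B 2/5 unhappy
(1,3)B 2/5 unhappy
(1,4)A 1/5 unhappy
(1,5)B 2/5 unhappy
(1,6)B 2/3 ok
(2,1)A 4/5 ok
(2,2)A 4/7 ok
(2,3)B 3/7 unhappy
(2,4)A 2/7 unhappy
(2,5)B 3/7 unhappy
(2,6)A 1/4 unhappy
(3,1)A 5/5 ok
(3,2)A 5/7 ok
(3,4)B 4/6 ok
(3,5)A 3/6 ok
(4,1)A 3/3 ok
(4,2)A 3/4 ok
(4,3)B 2/4 ok
(4,5)B 3/6 ok
(4,6)A 2/4 ok
(5,4)B 4/6 ok
(5,5)A 2/7 unhappy
(5,6)B 2/5 unhappy
(6,1)A 1/1 ok
(6,2)A 2/2 ok
(6,3)A 1/3 unhappy
(6,4)B 2/4 ok
(6,5)B 3/5 ok
(6,6)A 1/3 unhappy
Unsatisfied: (1,2), (1,3), (1,4), (1,5), (2,3), (2,4), (2,5), (2,6), (5,5), (5,6), (6,3), (6,6) — 12 in total.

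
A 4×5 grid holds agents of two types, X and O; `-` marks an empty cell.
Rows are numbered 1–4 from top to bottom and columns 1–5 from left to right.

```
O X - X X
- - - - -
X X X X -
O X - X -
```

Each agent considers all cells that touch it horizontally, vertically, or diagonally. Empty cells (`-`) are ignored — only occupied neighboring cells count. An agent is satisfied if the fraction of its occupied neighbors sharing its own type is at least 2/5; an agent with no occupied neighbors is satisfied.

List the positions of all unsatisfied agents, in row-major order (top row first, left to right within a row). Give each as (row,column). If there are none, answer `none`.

Row 1: (1,1)O 0/1 unhappy · (1,2)X 0/1 unhappy · (1,4)X 1/1 ok · (1,5)X 1/1 ok
Row 3: (3,1)X 2/3 ok · (3,2)X 3/4 ok · (3,3)X 4/4 ok · (3,4)X 2/2 ok
Row 4: (4,1)O 0/3 unhappy · (4,2)X 3/4 ok · (4,4)X 2/2 ok

(1,1), (1,2), (4,1)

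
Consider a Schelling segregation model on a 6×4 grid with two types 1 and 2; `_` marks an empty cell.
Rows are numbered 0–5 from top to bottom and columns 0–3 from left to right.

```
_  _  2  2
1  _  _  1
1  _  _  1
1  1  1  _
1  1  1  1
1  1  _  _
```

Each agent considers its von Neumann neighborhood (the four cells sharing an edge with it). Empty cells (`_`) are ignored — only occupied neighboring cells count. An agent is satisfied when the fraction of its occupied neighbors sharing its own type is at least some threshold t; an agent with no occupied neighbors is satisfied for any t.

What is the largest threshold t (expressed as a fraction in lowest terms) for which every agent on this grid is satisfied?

Row 0: (0,2)2 1/1 · (0,3)2 1/2
Row 1: (1,0)1 1/1 · (1,3)1 1/2
Row 2: (2,0)1 2/2 · (2,3)1 1/1
Row 3: (3,0)1 3/3 · (3,1)1 3/3 · (3,2)1 2/2
Row 4: (4,0)1 3/3 · (4,1)1 4/4 · (4,2)1 3/3 · (4,3)1 1/1
Row 5: (5,0)1 2/2 · (5,1)1 2/2
The smallest same-type fraction is 1/2 at (0,3), which reduces to 1/2. Any threshold above that leaves this agent unsatisfied.

1/2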